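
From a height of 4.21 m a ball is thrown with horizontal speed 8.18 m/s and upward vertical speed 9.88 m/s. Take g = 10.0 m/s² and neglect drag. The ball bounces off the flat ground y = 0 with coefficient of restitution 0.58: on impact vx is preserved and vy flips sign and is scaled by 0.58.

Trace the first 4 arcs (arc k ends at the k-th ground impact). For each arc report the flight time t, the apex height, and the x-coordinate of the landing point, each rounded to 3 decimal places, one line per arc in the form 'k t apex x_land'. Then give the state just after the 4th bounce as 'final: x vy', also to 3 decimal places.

Arc 1: start y=4.210, vy=9.880 → t=2.336, apex=9.091, x_land=19.112, impact vy=-13.484
  bounce: vy ← 0.58·13.484 = 7.821
Arc 2: start y=0.000, vy=7.821 → t=1.564, apex=3.058, x_land=31.906, impact vy=-7.821
  bounce: vy ← 0.58·7.821 = 4.536
Arc 3: start y=0.000, vy=4.536 → t=0.907, apex=1.029, x_land=39.327, impact vy=-4.536
  bounce: vy ← 0.58·4.536 = 2.631
Arc 4: start y=0.000, vy=2.631 → t=0.526, apex=0.346, x_land=43.631, impact vy=-2.631
  bounce: vy ← 0.58·2.631 = 1.526

1 2.336 9.091 19.112
2 1.564 3.058 31.906
3 0.907 1.029 39.327
4 0.526 0.346 43.631
final: 43.631 1.526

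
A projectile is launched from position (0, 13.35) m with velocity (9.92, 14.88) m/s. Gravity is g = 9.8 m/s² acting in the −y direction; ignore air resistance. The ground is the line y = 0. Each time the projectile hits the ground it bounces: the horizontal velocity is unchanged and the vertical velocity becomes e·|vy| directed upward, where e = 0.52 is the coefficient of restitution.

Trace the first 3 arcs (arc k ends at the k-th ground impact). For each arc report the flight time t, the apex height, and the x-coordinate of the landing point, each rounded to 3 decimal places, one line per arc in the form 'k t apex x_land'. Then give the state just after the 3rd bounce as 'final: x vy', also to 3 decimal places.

Arc 1: start y=13.350, vy=14.880 → t=3.761, apex=24.647, x_land=37.310, impact vy=-21.979
  bounce: vy ← 0.52·21.979 = 11.429
Arc 2: start y=0.000, vy=11.429 → t=2.332, apex=6.664, x_land=60.448, impact vy=-11.429
  bounce: vy ← 0.52·11.429 = 5.943
Arc 3: start y=0.000, vy=5.943 → t=1.213, apex=1.802, x_land=72.480, impact vy=-5.943
  bounce: vy ← 0.52·5.943 = 3.090

1 3.761 24.647 37.310
2 2.332 6.664 60.448
3 1.213 1.802 72.480
final: 72.480 3.090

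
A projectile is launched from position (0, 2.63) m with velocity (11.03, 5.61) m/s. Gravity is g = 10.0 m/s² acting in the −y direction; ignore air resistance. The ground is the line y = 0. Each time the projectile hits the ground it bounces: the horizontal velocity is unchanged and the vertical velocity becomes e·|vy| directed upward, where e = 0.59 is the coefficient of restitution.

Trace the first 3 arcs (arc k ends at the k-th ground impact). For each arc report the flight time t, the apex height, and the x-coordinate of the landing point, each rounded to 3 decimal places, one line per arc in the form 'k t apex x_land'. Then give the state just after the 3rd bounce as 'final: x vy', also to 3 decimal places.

1 1.478 4.204 16.301
2 1.082 1.463 28.235
3 0.638 0.509 35.276
final: 35.276 1.883

Arc 1: start y=2.630, vy=5.610 → t=1.478, apex=4.204, x_land=16.301, impact vy=-9.169
  bounce: vy ← 0.59·9.169 = 5.410
Arc 2: start y=0.000, vy=5.410 → t=1.082, apex=1.463, x_land=28.235, impact vy=-5.410
  bounce: vy ← 0.59·5.410 = 3.192
Arc 3: start y=0.000, vy=3.192 → t=0.638, apex=0.509, x_land=35.276, impact vy=-3.192
  bounce: vy ← 0.59·3.192 = 1.883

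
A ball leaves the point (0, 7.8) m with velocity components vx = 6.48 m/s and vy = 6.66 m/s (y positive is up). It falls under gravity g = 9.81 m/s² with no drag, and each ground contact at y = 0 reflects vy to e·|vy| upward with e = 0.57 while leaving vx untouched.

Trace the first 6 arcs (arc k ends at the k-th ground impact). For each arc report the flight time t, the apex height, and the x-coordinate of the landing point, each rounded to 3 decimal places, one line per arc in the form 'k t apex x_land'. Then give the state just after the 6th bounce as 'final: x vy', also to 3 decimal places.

Arc 1: start y=7.800, vy=6.660 → t=2.111, apex=10.061, x_land=13.680, impact vy=-14.050
  bounce: vy ← 0.57·14.050 = 8.008
Arc 2: start y=0.000, vy=8.008 → t=1.633, apex=3.269, x_land=24.259, impact vy=-8.008
  bounce: vy ← 0.57·8.008 = 4.565
Arc 3: start y=0.000, vy=4.565 → t=0.931, apex=1.062, x_land=30.290, impact vy=-4.565
  bounce: vy ← 0.57·4.565 = 2.602
Arc 4: start y=0.000, vy=2.602 → t=0.530, apex=0.345, x_land=33.727, impact vy=-2.602
  bounce: vy ← 0.57·2.602 = 1.483
Arc 5: start y=0.000, vy=1.483 → t=0.302, apex=0.112, x_land=35.687, impact vy=-1.483
  bounce: vy ← 0.57·1.483 = 0.845
Arc 6: start y=0.000, vy=0.845 → t=0.172, apex=0.036, x_land=36.803, impact vy=-0.845
  bounce: vy ← 0.57·0.845 = 0.482

1 2.111 10.061 13.680
2 1.633 3.269 24.259
3 0.931 1.062 30.290
4 0.530 0.345 33.727
5 0.302 0.112 35.687
6 0.172 0.036 36.803
final: 36.803 0.482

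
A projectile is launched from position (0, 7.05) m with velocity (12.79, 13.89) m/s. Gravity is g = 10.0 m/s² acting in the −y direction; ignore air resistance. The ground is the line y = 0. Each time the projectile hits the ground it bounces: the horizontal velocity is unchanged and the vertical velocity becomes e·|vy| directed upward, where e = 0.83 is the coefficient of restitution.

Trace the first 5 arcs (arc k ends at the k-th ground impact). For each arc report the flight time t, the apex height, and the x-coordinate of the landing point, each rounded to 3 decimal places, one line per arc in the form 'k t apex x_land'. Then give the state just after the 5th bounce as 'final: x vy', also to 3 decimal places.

Arc 1: start y=7.050, vy=13.890 → t=3.216, apex=16.697, x_land=41.138, impact vy=-18.274
  bounce: vy ← 0.83·18.274 = 15.167
Arc 2: start y=0.000, vy=15.167 → t=3.033, apex=11.502, x_land=79.935, impact vy=-15.167
  bounce: vy ← 0.83·15.167 = 12.589
Arc 3: start y=0.000, vy=12.589 → t=2.518, apex=7.924, x_land=112.138, impact vy=-12.589
  bounce: vy ← 0.83·12.589 = 10.449
Arc 4: start y=0.000, vy=10.449 → t=2.090, apex=5.459, x_land=138.865, impact vy=-10.449
  bounce: vy ← 0.83·10.449 = 8.672
Arc 5: start y=0.000, vy=8.672 → t=1.734, apex=3.761, x_land=161.050, impact vy=-8.672
  bounce: vy ← 0.83·8.672 = 7.198

1 3.216 16.697 41.138
2 3.033 11.502 79.935
3 2.518 7.924 112.138
4 2.090 5.459 138.865
5 1.734 3.761 161.050
final: 161.050 7.198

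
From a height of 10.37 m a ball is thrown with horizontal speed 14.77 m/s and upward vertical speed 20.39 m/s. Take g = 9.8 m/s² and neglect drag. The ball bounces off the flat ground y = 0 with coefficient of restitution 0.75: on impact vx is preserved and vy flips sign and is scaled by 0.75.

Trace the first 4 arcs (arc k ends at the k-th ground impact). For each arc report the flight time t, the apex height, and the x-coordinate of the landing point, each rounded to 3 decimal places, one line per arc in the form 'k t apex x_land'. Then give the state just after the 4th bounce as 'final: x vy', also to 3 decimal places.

1 4.619 31.582 68.228
2 3.808 17.765 124.474
3 2.856 9.993 166.659
4 2.142 5.621 198.297
final: 198.297 7.872

Arc 1: start y=10.370, vy=20.390 → t=4.619, apex=31.582, x_land=68.228, impact vy=-24.880
  bounce: vy ← 0.75·24.880 = 18.660
Arc 2: start y=0.000, vy=18.660 → t=3.808, apex=17.765, x_land=124.474, impact vy=-18.660
  bounce: vy ← 0.75·18.660 = 13.995
Arc 3: start y=0.000, vy=13.995 → t=2.856, apex=9.993, x_land=166.659, impact vy=-13.995
  bounce: vy ← 0.75·13.995 = 10.496
Arc 4: start y=0.000, vy=10.496 → t=2.142, apex=5.621, x_land=198.297, impact vy=-10.496
  bounce: vy ← 0.75·10.496 = 7.872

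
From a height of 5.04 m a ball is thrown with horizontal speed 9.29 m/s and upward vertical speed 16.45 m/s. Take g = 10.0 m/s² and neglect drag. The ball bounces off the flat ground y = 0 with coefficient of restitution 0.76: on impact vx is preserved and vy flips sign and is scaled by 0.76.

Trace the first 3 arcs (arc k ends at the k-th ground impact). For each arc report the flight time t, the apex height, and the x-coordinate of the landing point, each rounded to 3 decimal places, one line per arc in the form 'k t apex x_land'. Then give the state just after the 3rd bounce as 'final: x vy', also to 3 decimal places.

1 3.572 18.570 33.186
2 2.929 10.726 60.399
3 2.226 6.195 81.081
final: 81.081 8.460

Arc 1: start y=5.040, vy=16.450 → t=3.572, apex=18.570, x_land=33.186, impact vy=-19.272
  bounce: vy ← 0.76·19.272 = 14.647
Arc 2: start y=0.000, vy=14.647 → t=2.929, apex=10.726, x_land=60.399, impact vy=-14.647
  bounce: vy ← 0.76·14.647 = 11.131
Arc 3: start y=0.000, vy=11.131 → t=2.226, apex=6.195, x_land=81.081, impact vy=-11.131
  bounce: vy ← 0.76·11.131 = 8.460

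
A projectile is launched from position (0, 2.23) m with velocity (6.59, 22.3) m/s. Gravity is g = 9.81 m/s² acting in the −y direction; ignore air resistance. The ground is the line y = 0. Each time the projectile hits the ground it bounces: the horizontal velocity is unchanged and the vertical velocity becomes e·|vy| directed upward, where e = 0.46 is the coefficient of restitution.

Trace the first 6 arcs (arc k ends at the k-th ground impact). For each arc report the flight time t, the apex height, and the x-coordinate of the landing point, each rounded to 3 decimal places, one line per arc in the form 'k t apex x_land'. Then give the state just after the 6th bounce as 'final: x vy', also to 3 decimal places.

Arc 1: start y=2.230, vy=22.300 → t=4.644, apex=27.576, x_land=30.606, impact vy=-23.260
  bounce: vy ← 0.46·23.260 = 10.700
Arc 2: start y=0.000, vy=10.700 → t=2.181, apex=5.835, x_land=44.981, impact vy=-10.700
  bounce: vy ← 0.46·10.700 = 4.922
Arc 3: start y=0.000, vy=4.922 → t=1.003, apex=1.235, x_land=51.594, impact vy=-4.922
  bounce: vy ← 0.46·4.922 = 2.264
Arc 4: start y=0.000, vy=2.264 → t=0.462, apex=0.261, x_land=54.636, impact vy=-2.264
  bounce: vy ← 0.46·2.264 = 1.041
Arc 5: start y=0.000, vy=1.041 → t=0.212, apex=0.055, x_land=56.035, impact vy=-1.041
  bounce: vy ← 0.46·1.041 = 0.479
Arc 6: start y=0.000, vy=0.479 → t=0.098, apex=0.012, x_land=56.679, impact vy=-0.479
  bounce: vy ← 0.46·0.479 = 0.220

1 4.644 27.576 30.606
2 2.181 5.835 44.981
3 1.003 1.235 51.594
4 0.462 0.261 54.636
5 0.212 0.055 56.035
6 0.098 0.012 56.679
final: 56.679 0.220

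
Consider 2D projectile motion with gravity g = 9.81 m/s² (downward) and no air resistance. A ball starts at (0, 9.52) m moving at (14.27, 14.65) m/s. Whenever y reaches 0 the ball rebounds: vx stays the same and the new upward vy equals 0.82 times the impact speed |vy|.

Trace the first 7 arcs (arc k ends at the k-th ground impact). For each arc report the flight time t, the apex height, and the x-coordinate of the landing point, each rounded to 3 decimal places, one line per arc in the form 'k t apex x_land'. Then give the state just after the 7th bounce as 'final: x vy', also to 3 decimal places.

1 3.536 20.459 50.454
2 3.349 13.757 98.250
3 2.747 9.250 137.443
4 2.252 6.220 169.581
5 1.847 4.182 195.934
6 1.514 2.812 217.543
7 1.242 1.891 235.263
final: 235.263 4.994

Arc 1: start y=9.520, vy=14.650 → t=3.536, apex=20.459, x_land=50.454, impact vy=-20.035
  bounce: vy ← 0.82·20.035 = 16.429
Arc 2: start y=0.000, vy=16.429 → t=3.349, apex=13.757, x_land=98.250, impact vy=-16.429
  bounce: vy ← 0.82·16.429 = 13.472
Arc 3: start y=0.000, vy=13.472 → t=2.747, apex=9.250, x_land=137.443, impact vy=-13.472
  bounce: vy ← 0.82·13.472 = 11.047
Arc 4: start y=0.000, vy=11.047 → t=2.252, apex=6.220, x_land=169.581, impact vy=-11.047
  bounce: vy ← 0.82·11.047 = 9.058
Arc 5: start y=0.000, vy=9.058 → t=1.847, apex=4.182, x_land=195.934, impact vy=-9.058
  bounce: vy ← 0.82·9.058 = 7.428
Arc 6: start y=0.000, vy=7.428 → t=1.514, apex=2.812, x_land=217.543, impact vy=-7.428
  bounce: vy ← 0.82·7.428 = 6.091
Arc 7: start y=0.000, vy=6.091 → t=1.242, apex=1.891, x_land=235.263, impact vy=-6.091
  bounce: vy ← 0.82·6.091 = 4.994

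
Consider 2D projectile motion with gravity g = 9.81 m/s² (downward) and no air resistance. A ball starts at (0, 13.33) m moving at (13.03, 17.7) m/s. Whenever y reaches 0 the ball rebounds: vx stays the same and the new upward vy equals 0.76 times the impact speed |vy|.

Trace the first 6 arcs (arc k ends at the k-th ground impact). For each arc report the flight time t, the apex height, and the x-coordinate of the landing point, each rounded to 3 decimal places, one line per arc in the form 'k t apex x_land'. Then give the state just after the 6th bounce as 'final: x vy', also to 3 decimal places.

Arc 1: start y=13.330, vy=17.700 → t=4.248, apex=29.298, x_land=55.355, impact vy=-23.975
  bounce: vy ← 0.76·23.975 = 18.221
Arc 2: start y=0.000, vy=18.221 → t=3.715, apex=16.922, x_land=103.760, impact vy=-18.221
  bounce: vy ← 0.76·18.221 = 13.848
Arc 3: start y=0.000, vy=13.848 → t=2.823, apex=9.774, x_land=140.547, impact vy=-13.848
  bounce: vy ← 0.76·13.848 = 10.525
Arc 4: start y=0.000, vy=10.525 → t=2.146, apex=5.646, x_land=168.506, impact vy=-10.525
  bounce: vy ← 0.76·10.525 = 7.999
Arc 5: start y=0.000, vy=7.999 → t=1.631, apex=3.261, x_land=189.754, impact vy=-7.999
  bounce: vy ← 0.76·7.999 = 6.079
Arc 6: start y=0.000, vy=6.079 → t=1.239, apex=1.884, x_land=205.903, impact vy=-6.079
  bounce: vy ← 0.76·6.079 = 4.620

1 4.248 29.298 55.355
2 3.715 16.922 103.760
3 2.823 9.774 140.547
4 2.146 5.646 168.506
5 1.631 3.261 189.754
6 1.239 1.884 205.903
final: 205.903 4.620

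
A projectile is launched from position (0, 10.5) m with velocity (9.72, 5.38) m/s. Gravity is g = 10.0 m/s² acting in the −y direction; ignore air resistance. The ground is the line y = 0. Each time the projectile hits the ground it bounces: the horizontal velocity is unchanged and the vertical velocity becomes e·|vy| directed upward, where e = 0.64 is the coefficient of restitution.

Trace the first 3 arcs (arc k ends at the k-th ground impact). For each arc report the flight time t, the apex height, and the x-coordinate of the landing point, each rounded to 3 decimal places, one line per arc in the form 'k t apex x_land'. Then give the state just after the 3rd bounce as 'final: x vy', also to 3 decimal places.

1 2.084 11.947 20.254
2 1.979 4.894 39.486
3 1.266 2.004 51.795
final: 51.795 4.052

Arc 1: start y=10.500, vy=5.380 → t=2.084, apex=11.947, x_land=20.254, impact vy=-15.458
  bounce: vy ← 0.64·15.458 = 9.893
Arc 2: start y=0.000, vy=9.893 → t=1.979, apex=4.894, x_land=39.486, impact vy=-9.893
  bounce: vy ← 0.64·9.893 = 6.332
Arc 3: start y=0.000, vy=6.332 → t=1.266, apex=2.004, x_land=51.795, impact vy=-6.332
  bounce: vy ← 0.64·6.332 = 4.052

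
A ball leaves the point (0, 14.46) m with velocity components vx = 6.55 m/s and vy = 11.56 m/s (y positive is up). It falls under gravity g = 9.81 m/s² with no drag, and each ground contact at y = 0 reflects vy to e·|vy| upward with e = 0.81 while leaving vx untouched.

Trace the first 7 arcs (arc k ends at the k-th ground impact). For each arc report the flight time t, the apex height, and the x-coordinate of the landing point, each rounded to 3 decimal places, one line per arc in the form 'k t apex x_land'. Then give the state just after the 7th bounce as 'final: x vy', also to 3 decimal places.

1 3.261 21.271 21.359
2 3.374 13.956 43.455
3 2.733 9.157 61.354
4 2.213 6.008 75.852
5 1.793 3.942 87.595
6 1.452 2.586 97.107
7 1.176 1.697 104.812
final: 104.812 4.673

Arc 1: start y=14.460, vy=11.560 → t=3.261, apex=21.271, x_land=21.359, impact vy=-20.429
  bounce: vy ← 0.81·20.429 = 16.547
Arc 2: start y=0.000, vy=16.547 → t=3.374, apex=13.956, x_land=43.455, impact vy=-16.547
  bounce: vy ← 0.81·16.547 = 13.403
Arc 3: start y=0.000, vy=13.403 → t=2.733, apex=9.157, x_land=61.354, impact vy=-13.403
  bounce: vy ← 0.81·13.403 = 10.857
Arc 4: start y=0.000, vy=10.857 → t=2.213, apex=6.008, x_land=75.852, impact vy=-10.857
  bounce: vy ← 0.81·10.857 = 8.794
Arc 5: start y=0.000, vy=8.794 → t=1.793, apex=3.942, x_land=87.595, impact vy=-8.794
  bounce: vy ← 0.81·8.794 = 7.123
Arc 6: start y=0.000, vy=7.123 → t=1.452, apex=2.586, x_land=97.107, impact vy=-7.123
  bounce: vy ← 0.81·7.123 = 5.770
Arc 7: start y=0.000, vy=5.770 → t=1.176, apex=1.697, x_land=104.812, impact vy=-5.770
  bounce: vy ← 0.81·5.770 = 4.673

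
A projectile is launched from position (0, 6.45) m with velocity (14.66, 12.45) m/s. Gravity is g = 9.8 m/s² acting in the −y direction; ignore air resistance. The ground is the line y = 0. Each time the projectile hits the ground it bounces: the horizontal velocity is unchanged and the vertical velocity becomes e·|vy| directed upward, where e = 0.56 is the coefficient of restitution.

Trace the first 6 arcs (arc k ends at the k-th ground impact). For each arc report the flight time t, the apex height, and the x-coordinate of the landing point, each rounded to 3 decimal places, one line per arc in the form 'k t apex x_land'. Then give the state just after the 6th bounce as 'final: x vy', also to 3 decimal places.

1 2.982 14.358 43.719
2 1.917 4.503 71.826
3 1.074 1.412 87.565
4 0.601 0.443 96.379
5 0.337 0.139 101.315
6 0.189 0.044 104.079
final: 104.079 0.517

Arc 1: start y=6.450, vy=12.450 → t=2.982, apex=14.358, x_land=43.719, impact vy=-16.776
  bounce: vy ← 0.56·16.776 = 9.394
Arc 2: start y=0.000, vy=9.394 → t=1.917, apex=4.503, x_land=71.826, impact vy=-9.394
  bounce: vy ← 0.56·9.394 = 5.261
Arc 3: start y=0.000, vy=5.261 → t=1.074, apex=1.412, x_land=87.565, impact vy=-5.261
  bounce: vy ← 0.56·5.261 = 2.946
Arc 4: start y=0.000, vy=2.946 → t=0.601, apex=0.443, x_land=96.379, impact vy=-2.946
  bounce: vy ← 0.56·2.946 = 1.650
Arc 5: start y=0.000, vy=1.650 → t=0.337, apex=0.139, x_land=101.315, impact vy=-1.650
  bounce: vy ← 0.56·1.650 = 0.924
Arc 6: start y=0.000, vy=0.924 → t=0.189, apex=0.044, x_land=104.079, impact vy=-0.924
  bounce: vy ← 0.56·0.924 = 0.517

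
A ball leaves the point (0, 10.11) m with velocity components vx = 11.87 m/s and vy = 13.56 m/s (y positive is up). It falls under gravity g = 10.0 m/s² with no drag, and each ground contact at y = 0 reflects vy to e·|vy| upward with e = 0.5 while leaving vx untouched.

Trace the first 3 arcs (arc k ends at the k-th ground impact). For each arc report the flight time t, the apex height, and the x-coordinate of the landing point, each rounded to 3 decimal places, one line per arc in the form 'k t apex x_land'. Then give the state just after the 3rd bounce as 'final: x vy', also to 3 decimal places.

1 3.321 19.304 39.419
2 1.965 4.826 62.742
3 0.982 1.206 74.403
final: 74.403 2.456

Arc 1: start y=10.110, vy=13.560 → t=3.321, apex=19.304, x_land=39.419, impact vy=-19.649
  bounce: vy ← 0.5·19.649 = 9.824
Arc 2: start y=0.000, vy=9.824 → t=1.965, apex=4.826, x_land=62.742, impact vy=-9.824
  bounce: vy ← 0.5·9.824 = 4.912
Arc 3: start y=0.000, vy=4.912 → t=0.982, apex=1.206, x_land=74.403, impact vy=-4.912
  bounce: vy ← 0.5·4.912 = 2.456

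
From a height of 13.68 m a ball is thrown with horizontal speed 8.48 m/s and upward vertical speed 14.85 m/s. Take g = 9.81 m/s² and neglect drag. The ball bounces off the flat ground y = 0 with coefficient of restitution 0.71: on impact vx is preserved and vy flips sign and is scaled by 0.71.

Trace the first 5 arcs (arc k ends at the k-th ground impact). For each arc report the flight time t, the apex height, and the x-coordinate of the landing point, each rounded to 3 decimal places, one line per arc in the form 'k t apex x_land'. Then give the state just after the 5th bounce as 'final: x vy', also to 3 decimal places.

Arc 1: start y=13.680, vy=14.850 → t=3.768, apex=24.920, x_land=31.951, impact vy=-22.112
  bounce: vy ← 0.71·22.112 = 15.699
Arc 2: start y=0.000, vy=15.699 → t=3.201, apex=12.562, x_land=59.092, impact vy=-15.699
  bounce: vy ← 0.71·15.699 = 11.146
Arc 3: start y=0.000, vy=11.146 → t=2.272, apex=6.333, x_land=78.363, impact vy=-11.146
  bounce: vy ← 0.71·11.146 = 7.914
Arc 4: start y=0.000, vy=7.914 → t=1.613, apex=3.192, x_land=92.045, impact vy=-7.914
  bounce: vy ← 0.71·7.914 = 5.619
Arc 5: start y=0.000, vy=5.619 → t=1.146, apex=1.609, x_land=101.759, impact vy=-5.619
  bounce: vy ← 0.71·5.619 = 3.989

1 3.768 24.920 31.951
2 3.201 12.562 59.092
3 2.272 6.333 78.363
4 1.613 3.192 92.045
5 1.146 1.609 101.759
final: 101.759 3.989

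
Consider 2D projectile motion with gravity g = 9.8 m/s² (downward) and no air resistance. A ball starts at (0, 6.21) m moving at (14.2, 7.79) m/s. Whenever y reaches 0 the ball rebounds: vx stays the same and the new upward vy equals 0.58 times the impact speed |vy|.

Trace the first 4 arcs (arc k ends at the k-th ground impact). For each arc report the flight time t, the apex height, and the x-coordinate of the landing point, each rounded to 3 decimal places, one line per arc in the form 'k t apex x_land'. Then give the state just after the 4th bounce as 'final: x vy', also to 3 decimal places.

Arc 1: start y=6.210, vy=7.790 → t=2.173, apex=9.306, x_land=30.857, impact vy=-13.506
  bounce: vy ← 0.58·13.506 = 7.833
Arc 2: start y=0.000, vy=7.833 → t=1.599, apex=3.131, x_land=53.557, impact vy=-7.833
  bounce: vy ← 0.58·7.833 = 4.543
Arc 3: start y=0.000, vy=4.543 → t=0.927, apex=1.053, x_land=66.723, impact vy=-4.543
  bounce: vy ← 0.58·4.543 = 2.635
Arc 4: start y=0.000, vy=2.635 → t=0.538, apex=0.354, x_land=74.360, impact vy=-2.635
  bounce: vy ← 0.58·2.635 = 1.528

1 2.173 9.306 30.857
2 1.599 3.131 53.557
3 0.927 1.053 66.723
4 0.538 0.354 74.360
final: 74.360 1.528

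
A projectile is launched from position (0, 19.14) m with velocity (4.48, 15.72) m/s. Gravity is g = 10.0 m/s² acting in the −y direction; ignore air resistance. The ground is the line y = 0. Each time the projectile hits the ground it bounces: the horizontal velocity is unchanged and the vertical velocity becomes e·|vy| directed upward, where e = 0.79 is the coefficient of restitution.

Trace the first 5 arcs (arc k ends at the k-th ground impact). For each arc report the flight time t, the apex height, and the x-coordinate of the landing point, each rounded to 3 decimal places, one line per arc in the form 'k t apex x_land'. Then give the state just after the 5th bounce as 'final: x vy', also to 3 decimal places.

Arc 1: start y=19.140, vy=15.720 → t=4.082, apex=31.496, x_land=18.287, impact vy=-25.098
  bounce: vy ← 0.79·25.098 = 19.828
Arc 2: start y=0.000, vy=19.828 → t=3.966, apex=19.657, x_land=36.052, impact vy=-19.828
  bounce: vy ← 0.79·19.828 = 15.664
Arc 3: start y=0.000, vy=15.664 → t=3.133, apex=12.268, x_land=50.087, impact vy=-15.664
  bounce: vy ← 0.79·15.664 = 12.374
Arc 4: start y=0.000, vy=12.374 → t=2.475, apex=7.656, x_land=61.174, impact vy=-12.374
  bounce: vy ← 0.79·12.374 = 9.776
Arc 5: start y=0.000, vy=9.776 → t=1.955, apex=4.778, x_land=69.933, impact vy=-9.776
  bounce: vy ← 0.79·9.776 = 7.723

1 4.082 31.496 18.287
2 3.966 19.657 36.052
3 3.133 12.268 50.087
4 2.475 7.656 61.174
5 1.955 4.778 69.933
final: 69.933 7.723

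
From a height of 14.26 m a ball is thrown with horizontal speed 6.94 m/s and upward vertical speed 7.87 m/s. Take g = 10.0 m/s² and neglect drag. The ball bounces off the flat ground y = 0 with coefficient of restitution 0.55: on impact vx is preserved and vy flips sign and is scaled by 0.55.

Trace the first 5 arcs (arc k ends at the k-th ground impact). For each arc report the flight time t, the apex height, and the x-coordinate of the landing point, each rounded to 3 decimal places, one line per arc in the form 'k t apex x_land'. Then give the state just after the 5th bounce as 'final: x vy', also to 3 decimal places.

1 2.650 17.357 18.392
2 2.049 5.250 32.615
3 1.127 1.588 40.438
4 0.620 0.480 44.741
5 0.341 0.145 47.107
final: 47.107 0.938

Arc 1: start y=14.260, vy=7.870 → t=2.650, apex=17.357, x_land=18.392, impact vy=-18.632
  bounce: vy ← 0.55·18.632 = 10.247
Arc 2: start y=0.000, vy=10.247 → t=2.049, apex=5.250, x_land=32.615, impact vy=-10.247
  bounce: vy ← 0.55·10.247 = 5.636
Arc 3: start y=0.000, vy=5.636 → t=1.127, apex=1.588, x_land=40.438, impact vy=-5.636
  bounce: vy ← 0.55·5.636 = 3.100
Arc 4: start y=0.000, vy=3.100 → t=0.620, apex=0.480, x_land=44.741, impact vy=-3.100
  bounce: vy ← 0.55·3.100 = 1.705
Arc 5: start y=0.000, vy=1.705 → t=0.341, apex=0.145, x_land=47.107, impact vy=-1.705
  bounce: vy ← 0.55·1.705 = 0.938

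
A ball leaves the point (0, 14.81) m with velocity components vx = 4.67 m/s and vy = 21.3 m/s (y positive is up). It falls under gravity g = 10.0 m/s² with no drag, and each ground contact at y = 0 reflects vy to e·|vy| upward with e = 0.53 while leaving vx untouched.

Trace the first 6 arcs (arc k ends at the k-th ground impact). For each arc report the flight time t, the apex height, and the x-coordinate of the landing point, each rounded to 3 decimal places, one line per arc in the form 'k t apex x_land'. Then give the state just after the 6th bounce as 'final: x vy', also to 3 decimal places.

1 4.868 37.495 22.735
2 2.903 10.532 36.291
3 1.538 2.958 43.476
4 0.815 0.831 47.283
5 0.432 0.233 49.302
6 0.229 0.066 50.371
final: 50.371 0.607

Arc 1: start y=14.810, vy=21.300 → t=4.868, apex=37.495, x_land=22.735, impact vy=-27.384
  bounce: vy ← 0.53·27.384 = 14.514
Arc 2: start y=0.000, vy=14.514 → t=2.903, apex=10.532, x_land=36.291, impact vy=-14.514
  bounce: vy ← 0.53·14.514 = 7.692
Arc 3: start y=0.000, vy=7.692 → t=1.538, apex=2.958, x_land=43.476, impact vy=-7.692
  bounce: vy ← 0.53·7.692 = 4.077
Arc 4: start y=0.000, vy=4.077 → t=0.815, apex=0.831, x_land=47.283, impact vy=-4.077
  bounce: vy ← 0.53·4.077 = 2.161
Arc 5: start y=0.000, vy=2.161 → t=0.432, apex=0.233, x_land=49.302, impact vy=-2.161
  bounce: vy ← 0.53·2.161 = 1.145
Arc 6: start y=0.000, vy=1.145 → t=0.229, apex=0.066, x_land=50.371, impact vy=-1.145
  bounce: vy ← 0.53·1.145 = 0.607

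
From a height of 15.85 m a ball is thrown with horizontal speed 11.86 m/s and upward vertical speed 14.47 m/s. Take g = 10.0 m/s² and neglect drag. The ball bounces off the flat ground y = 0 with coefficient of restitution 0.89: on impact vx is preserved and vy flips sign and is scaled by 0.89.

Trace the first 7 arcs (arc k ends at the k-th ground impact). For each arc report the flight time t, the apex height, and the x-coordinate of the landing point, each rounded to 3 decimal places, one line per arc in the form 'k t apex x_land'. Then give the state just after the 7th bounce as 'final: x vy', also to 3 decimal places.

Arc 1: start y=15.850, vy=14.470 → t=3.741, apex=26.319, x_land=44.372, impact vy=-22.943
  bounce: vy ← 0.89·22.943 = 20.419
Arc 2: start y=0.000, vy=20.419 → t=4.084, apex=20.847, x_land=92.806, impact vy=-20.419
  bounce: vy ← 0.89·20.419 = 18.173
Arc 3: start y=0.000, vy=18.173 → t=3.635, apex=16.513, x_land=135.913, impact vy=-18.173
  bounce: vy ← 0.89·18.173 = 16.174
Arc 4: start y=0.000, vy=16.174 → t=3.235, apex=13.080, x_land=174.278, impact vy=-16.174
  bounce: vy ← 0.89·16.174 = 14.395
Arc 5: start y=0.000, vy=14.395 → t=2.879, apex=10.361, x_land=208.423, impact vy=-14.395
  bounce: vy ← 0.89·14.395 = 12.812
Arc 6: start y=0.000, vy=12.812 → t=2.562, apex=8.207, x_land=238.812, impact vy=-12.812
  bounce: vy ← 0.89·12.812 = 11.402
Arc 7: start y=0.000, vy=11.402 → t=2.280, apex=6.501, x_land=265.858, impact vy=-11.402
  bounce: vy ← 0.89·11.402 = 10.148

1 3.741 26.319 44.372
2 4.084 20.847 92.806
3 3.635 16.513 135.913
4 3.235 13.080 174.278
5 2.879 10.361 208.423
6 2.562 8.207 238.812
7 2.280 6.501 265.858
final: 265.858 10.148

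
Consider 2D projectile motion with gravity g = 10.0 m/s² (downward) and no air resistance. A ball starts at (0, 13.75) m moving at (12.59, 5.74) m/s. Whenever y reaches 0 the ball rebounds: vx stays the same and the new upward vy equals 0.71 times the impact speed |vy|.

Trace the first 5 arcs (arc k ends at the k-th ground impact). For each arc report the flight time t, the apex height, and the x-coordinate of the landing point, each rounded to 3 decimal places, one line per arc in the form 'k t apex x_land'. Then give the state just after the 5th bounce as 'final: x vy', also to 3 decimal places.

1 2.329 15.397 29.320
2 2.492 7.762 60.693
3 1.769 3.913 82.968
4 1.256 1.972 98.783
5 0.892 0.994 110.011
final: 110.011 3.166

Arc 1: start y=13.750, vy=5.740 → t=2.329, apex=15.397, x_land=29.320, impact vy=-17.548
  bounce: vy ← 0.71·17.548 = 12.459
Arc 2: start y=0.000, vy=12.459 → t=2.492, apex=7.762, x_land=60.693, impact vy=-12.459
  bounce: vy ← 0.71·12.459 = 8.846
Arc 3: start y=0.000, vy=8.846 → t=1.769, apex=3.913, x_land=82.968, impact vy=-8.846
  bounce: vy ← 0.71·8.846 = 6.281
Arc 4: start y=0.000, vy=6.281 → t=1.256, apex=1.972, x_land=98.783, impact vy=-6.281
  bounce: vy ← 0.71·6.281 = 4.459
Arc 5: start y=0.000, vy=4.459 → t=0.892, apex=0.994, x_land=110.011, impact vy=-4.459
  bounce: vy ← 0.71·4.459 = 3.166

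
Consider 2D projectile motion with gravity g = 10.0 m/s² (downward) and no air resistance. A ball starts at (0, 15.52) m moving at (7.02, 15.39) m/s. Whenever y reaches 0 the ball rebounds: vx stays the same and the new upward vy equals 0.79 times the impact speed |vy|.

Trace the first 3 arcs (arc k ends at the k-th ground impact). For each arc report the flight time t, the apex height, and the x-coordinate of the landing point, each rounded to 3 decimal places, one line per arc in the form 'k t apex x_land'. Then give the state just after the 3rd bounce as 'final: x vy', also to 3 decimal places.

Arc 1: start y=15.520, vy=15.390 → t=3.878, apex=27.363, x_land=27.226, impact vy=-23.393
  bounce: vy ← 0.79·23.393 = 18.481
Arc 2: start y=0.000, vy=18.481 → t=3.696, apex=17.077, x_land=53.173, impact vy=-18.481
  bounce: vy ← 0.79·18.481 = 14.600
Arc 3: start y=0.000, vy=14.600 → t=2.920, apex=10.658, x_land=73.671, impact vy=-14.600
  bounce: vy ← 0.79·14.600 = 11.534

1 3.878 27.363 27.226
2 3.696 17.077 53.173
3 2.920 10.658 73.671
final: 73.671 11.534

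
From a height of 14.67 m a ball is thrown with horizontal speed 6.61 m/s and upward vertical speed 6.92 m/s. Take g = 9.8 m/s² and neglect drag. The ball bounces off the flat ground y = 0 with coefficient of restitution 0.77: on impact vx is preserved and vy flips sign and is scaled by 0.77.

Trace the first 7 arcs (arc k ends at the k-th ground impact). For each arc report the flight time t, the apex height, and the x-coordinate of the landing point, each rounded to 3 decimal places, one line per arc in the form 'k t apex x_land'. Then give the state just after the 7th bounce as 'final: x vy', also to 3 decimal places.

Arc 1: start y=14.670, vy=6.920 → t=2.575, apex=17.113, x_land=17.020, impact vy=-18.314
  bounce: vy ← 0.77·18.314 = 14.102
Arc 2: start y=0.000, vy=14.102 → t=2.878, apex=10.146, x_land=36.044, impact vy=-14.102
  bounce: vy ← 0.77·14.102 = 10.859
Arc 3: start y=0.000, vy=10.859 → t=2.216, apex=6.016, x_land=50.692, impact vy=-10.859
  bounce: vy ← 0.77·10.859 = 8.361
Arc 4: start y=0.000, vy=8.361 → t=1.706, apex=3.567, x_land=61.971, impact vy=-8.361
  bounce: vy ← 0.77·8.361 = 6.438
Arc 5: start y=0.000, vy=6.438 → t=1.314, apex=2.115, x_land=70.656, impact vy=-6.438
  bounce: vy ← 0.77·6.438 = 4.957
Arc 6: start y=0.000, vy=4.957 → t=1.012, apex=1.254, x_land=77.343, impact vy=-4.957
  bounce: vy ← 0.77·4.957 = 3.817
Arc 7: start y=0.000, vy=3.817 → t=0.779, apex=0.743, x_land=82.492, impact vy=-3.817
  bounce: vy ← 0.77·3.817 = 2.939

1 2.575 17.113 17.020
2 2.878 10.146 36.044
3 2.216 6.016 50.692
4 1.706 3.567 61.971
5 1.314 2.115 70.656
6 1.012 1.254 77.343
7 0.779 0.743 82.492
final: 82.492 2.939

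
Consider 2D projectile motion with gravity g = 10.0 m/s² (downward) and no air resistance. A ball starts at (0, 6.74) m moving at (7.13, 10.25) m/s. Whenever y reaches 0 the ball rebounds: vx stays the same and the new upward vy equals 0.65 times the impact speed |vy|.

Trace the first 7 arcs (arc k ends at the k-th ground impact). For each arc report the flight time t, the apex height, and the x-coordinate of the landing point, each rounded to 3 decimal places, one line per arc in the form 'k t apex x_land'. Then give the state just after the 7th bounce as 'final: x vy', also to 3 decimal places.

Arc 1: start y=6.740, vy=10.250 → t=2.574, apex=11.993, x_land=18.351, impact vy=-15.487
  bounce: vy ← 0.65·15.487 = 10.067
Arc 2: start y=0.000, vy=10.067 → t=2.013, apex=5.067, x_land=32.706, impact vy=-10.067
  bounce: vy ← 0.65·10.067 = 6.543
Arc 3: start y=0.000, vy=6.543 → t=1.309, apex=2.141, x_land=42.037, impact vy=-6.543
  bounce: vy ← 0.65·6.543 = 4.253
Arc 4: start y=0.000, vy=4.253 → t=0.851, apex=0.905, x_land=48.102, impact vy=-4.253
  bounce: vy ← 0.65·4.253 = 2.765
Arc 5: start y=0.000, vy=2.765 → t=0.553, apex=0.382, x_land=52.045, impact vy=-2.765
  bounce: vy ← 0.65·2.765 = 1.797
Arc 6: start y=0.000, vy=1.797 → t=0.359, apex=0.161, x_land=54.607, impact vy=-1.797
  bounce: vy ← 0.65·1.797 = 1.168
Arc 7: start y=0.000, vy=1.168 → t=0.234, apex=0.068, x_land=56.273, impact vy=-1.168
  bounce: vy ← 0.65·1.168 = 0.759

1 2.574 11.993 18.351
2 2.013 5.067 32.706
3 1.309 2.141 42.037
4 0.851 0.905 48.102
5 0.553 0.382 52.045
6 0.359 0.161 54.607
7 0.234 0.068 56.273
final: 56.273 0.759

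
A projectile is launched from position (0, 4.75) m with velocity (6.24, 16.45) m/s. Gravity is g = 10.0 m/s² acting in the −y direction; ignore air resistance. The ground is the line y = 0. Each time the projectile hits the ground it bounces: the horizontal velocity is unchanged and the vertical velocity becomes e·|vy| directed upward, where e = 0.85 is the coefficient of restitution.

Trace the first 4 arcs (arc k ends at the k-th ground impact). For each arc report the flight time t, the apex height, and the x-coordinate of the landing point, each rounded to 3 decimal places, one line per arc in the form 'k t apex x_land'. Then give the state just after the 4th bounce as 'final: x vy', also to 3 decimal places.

Arc 1: start y=4.750, vy=16.450 → t=3.557, apex=18.280, x_land=22.196, impact vy=-19.121
  bounce: vy ← 0.85·19.121 = 16.253
Arc 2: start y=0.000, vy=16.253 → t=3.251, apex=13.207, x_land=42.479, impact vy=-16.253
  bounce: vy ← 0.85·16.253 = 13.815
Arc 3: start y=0.000, vy=13.815 → t=2.763, apex=9.542, x_land=59.720, impact vy=-13.815
  bounce: vy ← 0.85·13.815 = 11.743
Arc 4: start y=0.000, vy=11.743 → t=2.349, apex=6.894, x_land=74.375, impact vy=-11.743
  bounce: vy ← 0.85·11.743 = 9.981

1 3.557 18.280 22.196
2 3.251 13.207 42.479
3 2.763 9.542 59.720
4 2.349 6.894 74.375
final: 74.375 9.981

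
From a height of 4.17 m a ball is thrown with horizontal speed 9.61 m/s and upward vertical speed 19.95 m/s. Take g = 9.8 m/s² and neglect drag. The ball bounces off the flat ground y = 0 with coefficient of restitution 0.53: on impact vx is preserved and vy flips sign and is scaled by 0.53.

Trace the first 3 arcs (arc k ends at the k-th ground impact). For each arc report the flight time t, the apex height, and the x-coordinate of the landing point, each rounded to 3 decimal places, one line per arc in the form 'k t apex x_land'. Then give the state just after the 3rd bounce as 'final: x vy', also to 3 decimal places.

Arc 1: start y=4.170, vy=19.950 → t=4.271, apex=24.476, x_land=41.041, impact vy=-21.903
  bounce: vy ← 0.53·21.903 = 11.609
Arc 2: start y=0.000, vy=11.609 → t=2.369, apex=6.875, x_land=63.808, impact vy=-11.609
  bounce: vy ← 0.53·11.609 = 6.153
Arc 3: start y=0.000, vy=6.153 → t=1.256, apex=1.931, x_land=75.875, impact vy=-6.153
  bounce: vy ← 0.53·6.153 = 3.261

1 4.271 24.476 41.041
2 2.369 6.875 63.808
3 1.256 1.931 75.875
final: 75.875 3.261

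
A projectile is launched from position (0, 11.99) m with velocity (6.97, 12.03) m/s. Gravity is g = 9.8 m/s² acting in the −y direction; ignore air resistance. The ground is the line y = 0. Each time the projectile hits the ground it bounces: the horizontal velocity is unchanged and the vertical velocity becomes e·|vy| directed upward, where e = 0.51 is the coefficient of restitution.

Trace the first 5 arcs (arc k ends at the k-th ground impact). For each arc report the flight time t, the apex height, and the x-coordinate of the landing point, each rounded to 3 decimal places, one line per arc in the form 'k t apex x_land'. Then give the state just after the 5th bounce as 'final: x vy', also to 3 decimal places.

1 3.216 19.374 22.415
2 2.028 5.039 36.552
3 1.034 1.311 43.761
4 0.528 0.341 47.438
5 0.269 0.089 49.314
final: 49.314 0.672

Arc 1: start y=11.990, vy=12.030 → t=3.216, apex=19.374, x_land=22.415, impact vy=-19.487
  bounce: vy ← 0.51·19.487 = 9.938
Arc 2: start y=0.000, vy=9.938 → t=2.028, apex=5.039, x_land=36.552, impact vy=-9.938
  bounce: vy ← 0.51·9.938 = 5.068
Arc 3: start y=0.000, vy=5.068 → t=1.034, apex=1.311, x_land=43.761, impact vy=-5.068
  bounce: vy ← 0.51·5.068 = 2.585
Arc 4: start y=0.000, vy=2.585 → t=0.528, apex=0.341, x_land=47.438, impact vy=-2.585
  bounce: vy ← 0.51·2.585 = 1.318
Arc 5: start y=0.000, vy=1.318 → t=0.269, apex=0.089, x_land=49.314, impact vy=-1.318
  bounce: vy ← 0.51·1.318 = 0.672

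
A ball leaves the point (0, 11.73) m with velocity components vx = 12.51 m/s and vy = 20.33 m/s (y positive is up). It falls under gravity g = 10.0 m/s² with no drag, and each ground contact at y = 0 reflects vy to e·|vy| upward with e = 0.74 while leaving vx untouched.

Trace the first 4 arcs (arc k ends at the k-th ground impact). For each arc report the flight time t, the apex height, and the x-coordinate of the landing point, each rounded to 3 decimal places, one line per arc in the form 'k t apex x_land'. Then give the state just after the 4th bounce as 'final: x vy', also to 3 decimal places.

Arc 1: start y=11.730, vy=20.330 → t=4.578, apex=32.395, x_land=57.276, impact vy=-25.454
  bounce: vy ← 0.74·25.454 = 18.836
Arc 2: start y=0.000, vy=18.836 → t=3.767, apex=17.740, x_land=104.404, impact vy=-18.836
  bounce: vy ← 0.74·18.836 = 13.939
Arc 3: start y=0.000, vy=13.939 → t=2.788, apex=9.714, x_land=139.278, impact vy=-13.939
  bounce: vy ← 0.74·13.939 = 10.315
Arc 4: start y=0.000, vy=10.315 → t=2.063, apex=5.320, x_land=165.085, impact vy=-10.315
  bounce: vy ← 0.74·10.315 = 7.633

1 4.578 32.395 57.276
2 3.767 17.740 104.404
3 2.788 9.714 139.278
4 2.063 5.320 165.085
final: 165.085 7.633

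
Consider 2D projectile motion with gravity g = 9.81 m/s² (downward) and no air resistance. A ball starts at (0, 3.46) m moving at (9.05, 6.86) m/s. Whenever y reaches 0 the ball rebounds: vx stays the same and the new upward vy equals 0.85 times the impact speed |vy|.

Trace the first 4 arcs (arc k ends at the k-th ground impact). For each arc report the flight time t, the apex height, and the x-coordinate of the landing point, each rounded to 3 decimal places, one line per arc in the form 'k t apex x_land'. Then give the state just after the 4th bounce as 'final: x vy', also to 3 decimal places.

1 1.792 5.859 16.219
2 1.858 4.233 33.033
3 1.579 3.058 47.325
4 1.342 2.210 59.473
final: 59.473 5.597

Arc 1: start y=3.460, vy=6.860 → t=1.792, apex=5.859, x_land=16.219, impact vy=-10.721
  bounce: vy ← 0.85·10.721 = 9.113
Arc 2: start y=0.000, vy=9.113 → t=1.858, apex=4.233, x_land=33.033, impact vy=-9.113
  bounce: vy ← 0.85·9.113 = 7.746
Arc 3: start y=0.000, vy=7.746 → t=1.579, apex=3.058, x_land=47.325, impact vy=-7.746
  bounce: vy ← 0.85·7.746 = 6.584
Arc 4: start y=0.000, vy=6.584 → t=1.342, apex=2.210, x_land=59.473, impact vy=-6.584
  bounce: vy ← 0.85·6.584 = 5.597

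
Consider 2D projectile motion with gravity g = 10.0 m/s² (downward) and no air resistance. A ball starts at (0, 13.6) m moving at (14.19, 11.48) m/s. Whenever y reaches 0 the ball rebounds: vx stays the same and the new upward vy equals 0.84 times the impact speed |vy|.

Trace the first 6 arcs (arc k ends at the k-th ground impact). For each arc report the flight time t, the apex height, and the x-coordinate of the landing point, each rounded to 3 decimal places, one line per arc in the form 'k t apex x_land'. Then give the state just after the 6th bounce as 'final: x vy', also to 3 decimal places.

1 3.157 20.190 44.804
2 3.376 14.246 92.708
3 2.836 10.052 132.947
4 2.382 7.093 166.748
5 2.001 5.004 195.141
6 1.681 3.531 218.991
final: 218.991 7.059

Arc 1: start y=13.600, vy=11.480 → t=3.157, apex=20.190, x_land=44.804, impact vy=-20.095
  bounce: vy ← 0.84·20.095 = 16.879
Arc 2: start y=0.000, vy=16.879 → t=3.376, apex=14.246, x_land=92.708, impact vy=-16.879
  bounce: vy ← 0.84·16.879 = 14.179
Arc 3: start y=0.000, vy=14.179 → t=2.836, apex=10.052, x_land=132.947, impact vy=-14.179
  bounce: vy ← 0.84·14.179 = 11.910
Arc 4: start y=0.000, vy=11.910 → t=2.382, apex=7.093, x_land=166.748, impact vy=-11.910
  bounce: vy ← 0.84·11.910 = 10.004
Arc 5: start y=0.000, vy=10.004 → t=2.001, apex=5.004, x_land=195.141, impact vy=-10.004
  bounce: vy ← 0.84·10.004 = 8.404
Arc 6: start y=0.000, vy=8.404 → t=1.681, apex=3.531, x_land=218.991, impact vy=-8.404
  bounce: vy ← 0.84·8.404 = 7.059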